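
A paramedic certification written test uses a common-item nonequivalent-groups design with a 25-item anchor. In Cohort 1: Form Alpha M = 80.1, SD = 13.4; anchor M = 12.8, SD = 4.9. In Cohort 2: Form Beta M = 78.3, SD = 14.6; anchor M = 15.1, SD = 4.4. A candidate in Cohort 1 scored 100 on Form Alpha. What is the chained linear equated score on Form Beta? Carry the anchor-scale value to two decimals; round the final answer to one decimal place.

94.8

Form Alpha → anchor (Cohort 1): v = (4.9/13.4)(100 − 80.1) + 12.8 = 20.08
anchor → Form Beta (Cohort 2): y = (14.6/4.4)(20.08 − 15.1) + 78.3 = 94.8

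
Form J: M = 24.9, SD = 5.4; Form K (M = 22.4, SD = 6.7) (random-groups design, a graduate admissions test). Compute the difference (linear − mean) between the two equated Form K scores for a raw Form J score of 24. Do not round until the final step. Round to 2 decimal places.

-0.22

Mean-equated: 24 + (22.4 − 24.9) = 21.50
Linear-equated: (6.7/5.4)(24 − 24.9) + 22.4 = 21.283
Difference = 21.283 − 21.50 = -0.22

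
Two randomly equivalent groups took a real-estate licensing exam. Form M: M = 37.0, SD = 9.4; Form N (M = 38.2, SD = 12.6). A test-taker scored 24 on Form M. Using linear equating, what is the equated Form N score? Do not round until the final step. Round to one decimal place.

Linear equating: y = (SD_Y/SD_X)(x − M_X) + M_Y
y = (12.6/9.4)(24 − 37.0) + 38.2
y = 1.340426 × -13.0 + 38.2 = -17.4255 + 38.2 = 20.8

20.8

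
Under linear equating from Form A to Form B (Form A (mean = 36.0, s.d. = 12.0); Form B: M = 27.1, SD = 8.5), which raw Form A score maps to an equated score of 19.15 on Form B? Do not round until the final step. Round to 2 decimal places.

Invert y = (SD_Y/SD_X)(x − M_X) + M_Y:
x = (SD_X/SD_Y)(y − M_Y) + M_X = (12.0/8.5)(19.15 − 27.1) + 36.0
x = 1.411765 × -7.950 + 36.0 = 24.78

24.78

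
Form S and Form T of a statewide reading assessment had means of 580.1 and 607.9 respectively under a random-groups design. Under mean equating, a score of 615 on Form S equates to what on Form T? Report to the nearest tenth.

Mean equating: y = x + (M_Y − M_X) = 615 + (607.9 − 580.1) = 642.8

642.8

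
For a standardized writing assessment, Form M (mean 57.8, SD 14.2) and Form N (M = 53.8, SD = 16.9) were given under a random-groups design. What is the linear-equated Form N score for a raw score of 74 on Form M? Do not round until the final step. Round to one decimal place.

73.1

Linear equating: y = (SD_Y/SD_X)(x − M_X) + M_Y
y = (16.9/14.2)(74 − 57.8) + 53.8
y = 1.190141 × 16.2 + 53.8 = 19.2803 + 53.8 = 73.1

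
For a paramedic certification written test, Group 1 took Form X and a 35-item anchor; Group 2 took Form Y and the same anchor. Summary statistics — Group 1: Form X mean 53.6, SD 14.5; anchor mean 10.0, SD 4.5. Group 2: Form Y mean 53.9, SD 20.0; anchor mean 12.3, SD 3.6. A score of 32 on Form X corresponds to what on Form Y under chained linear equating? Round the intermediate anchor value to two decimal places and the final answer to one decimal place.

Form X → anchor (Group 1): v = (4.5/14.5)(32 − 53.6) + 10.0 = 3.30
anchor → Form Y (Group 2): y = (20.0/3.6)(3.30 − 12.3) + 53.9 = 3.9

3.9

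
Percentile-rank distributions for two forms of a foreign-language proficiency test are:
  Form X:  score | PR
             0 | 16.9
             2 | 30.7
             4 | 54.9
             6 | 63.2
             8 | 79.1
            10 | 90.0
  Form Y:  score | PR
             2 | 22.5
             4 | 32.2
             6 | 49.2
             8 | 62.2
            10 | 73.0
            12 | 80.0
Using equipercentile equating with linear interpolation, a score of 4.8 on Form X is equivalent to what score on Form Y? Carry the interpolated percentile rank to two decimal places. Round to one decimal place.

7.4

PR of 4.8 on Form X: 54.9 + (4.8 − 4)/(6 − 4) × (63.2 − 54.9) = 58.22
On Form Y, PR 58.22 falls between score 6 (PR 49.2) and 8 (PR 62.2).
Interpolate: 6 + (58.22 − 49.2)/(62.2 − 49.2) × (8 − 6) = 7.4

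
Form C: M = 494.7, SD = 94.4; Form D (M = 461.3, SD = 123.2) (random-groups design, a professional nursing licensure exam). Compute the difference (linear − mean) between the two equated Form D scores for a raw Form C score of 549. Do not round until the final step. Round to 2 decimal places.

16.57

Mean-equated: 549 + (461.3 − 494.7) = 515.60
Linear-equated: (123.2/94.4)(549 − 494.7) + 461.3 = 532.166
Difference = 532.166 − 515.60 = 16.57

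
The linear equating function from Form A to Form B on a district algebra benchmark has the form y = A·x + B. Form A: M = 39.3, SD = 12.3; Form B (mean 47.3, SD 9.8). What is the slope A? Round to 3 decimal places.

A = SD_Y / SD_X = 9.8 / 12.3 = 0.797

0.797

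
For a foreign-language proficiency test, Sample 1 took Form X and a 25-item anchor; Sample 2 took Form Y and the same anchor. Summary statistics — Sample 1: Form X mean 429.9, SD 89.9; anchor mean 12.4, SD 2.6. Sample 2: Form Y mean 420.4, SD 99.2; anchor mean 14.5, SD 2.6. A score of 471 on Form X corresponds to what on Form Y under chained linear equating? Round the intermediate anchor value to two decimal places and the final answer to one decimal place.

Form X → anchor (Sample 1): v = (2.6/89.9)(471 − 429.9) + 12.4 = 13.59
anchor → Form Y (Sample 2): y = (99.2/2.6)(13.59 − 14.5) + 420.4 = 385.7

385.7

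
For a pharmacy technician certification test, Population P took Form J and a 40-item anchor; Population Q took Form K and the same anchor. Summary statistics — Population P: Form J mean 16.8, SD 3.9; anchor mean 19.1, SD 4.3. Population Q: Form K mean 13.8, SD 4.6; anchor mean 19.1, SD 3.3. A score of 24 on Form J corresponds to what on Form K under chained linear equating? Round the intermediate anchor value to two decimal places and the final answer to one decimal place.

24.9

Form J → anchor (Population P): v = (4.3/3.9)(24 − 16.8) + 19.1 = 27.04
anchor → Form K (Population Q): y = (4.6/3.3)(27.04 − 19.1) + 13.8 = 24.9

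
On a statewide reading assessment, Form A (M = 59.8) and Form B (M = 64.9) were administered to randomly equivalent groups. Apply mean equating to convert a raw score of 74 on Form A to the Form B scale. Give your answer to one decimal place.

Mean equating: y = x + (M_Y − M_X) = 74 + (64.9 − 59.8) = 79.1

79.1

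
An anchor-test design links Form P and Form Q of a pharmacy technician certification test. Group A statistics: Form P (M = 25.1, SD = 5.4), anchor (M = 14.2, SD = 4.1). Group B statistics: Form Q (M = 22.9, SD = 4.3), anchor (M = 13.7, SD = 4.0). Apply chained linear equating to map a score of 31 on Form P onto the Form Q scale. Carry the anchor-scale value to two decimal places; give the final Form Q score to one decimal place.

Form P → anchor (Group A): v = (4.1/5.4)(31 − 25.1) + 14.2 = 18.68
anchor → Form Q (Group B): y = (4.3/4.0)(18.68 − 13.7) + 22.9 = 28.3

28.3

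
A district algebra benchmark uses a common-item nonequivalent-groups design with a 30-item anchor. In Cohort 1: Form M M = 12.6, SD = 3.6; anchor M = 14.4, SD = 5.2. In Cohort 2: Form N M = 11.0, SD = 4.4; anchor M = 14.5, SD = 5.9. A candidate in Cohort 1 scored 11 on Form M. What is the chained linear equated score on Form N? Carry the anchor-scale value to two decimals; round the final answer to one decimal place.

9.2

Form M → anchor (Cohort 1): v = (5.2/3.6)(11 − 12.6) + 14.4 = 12.09
anchor → Form N (Cohort 2): y = (4.4/5.9)(12.09 − 14.5) + 11.0 = 9.2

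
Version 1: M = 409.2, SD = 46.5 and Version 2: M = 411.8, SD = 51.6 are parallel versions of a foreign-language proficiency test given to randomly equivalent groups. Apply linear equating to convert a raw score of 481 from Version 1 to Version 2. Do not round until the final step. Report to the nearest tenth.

491.5

Linear equating: y = (SD_Y/SD_X)(x − M_X) + M_Y
y = (51.6/46.5)(481 − 409.2) + 411.8
y = 1.109677 × 71.8 + 411.8 = 79.6748 + 411.8 = 491.5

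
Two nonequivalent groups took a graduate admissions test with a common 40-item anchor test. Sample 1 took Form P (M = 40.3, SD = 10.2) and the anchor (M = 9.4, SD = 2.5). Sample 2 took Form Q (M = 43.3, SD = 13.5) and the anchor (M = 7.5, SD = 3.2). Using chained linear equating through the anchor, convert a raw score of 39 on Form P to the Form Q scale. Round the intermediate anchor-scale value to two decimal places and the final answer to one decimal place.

Form P → anchor (Sample 1): v = (2.5/10.2)(39 − 40.3) + 9.4 = 9.08
anchor → Form Q (Sample 2): y = (13.5/3.2)(9.08 − 7.5) + 43.3 = 50.0

50.0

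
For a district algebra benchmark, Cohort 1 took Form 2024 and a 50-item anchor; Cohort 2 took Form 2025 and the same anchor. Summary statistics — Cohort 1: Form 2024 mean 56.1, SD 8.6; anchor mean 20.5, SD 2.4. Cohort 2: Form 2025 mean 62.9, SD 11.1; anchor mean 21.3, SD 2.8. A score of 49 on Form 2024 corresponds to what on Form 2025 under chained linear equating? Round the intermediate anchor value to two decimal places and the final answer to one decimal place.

Form 2024 → anchor (Cohort 1): v = (2.4/8.6)(49 − 56.1) + 20.5 = 18.52
anchor → Form 2025 (Cohort 2): y = (11.1/2.8)(18.52 − 21.3) + 62.9 = 51.9

51.9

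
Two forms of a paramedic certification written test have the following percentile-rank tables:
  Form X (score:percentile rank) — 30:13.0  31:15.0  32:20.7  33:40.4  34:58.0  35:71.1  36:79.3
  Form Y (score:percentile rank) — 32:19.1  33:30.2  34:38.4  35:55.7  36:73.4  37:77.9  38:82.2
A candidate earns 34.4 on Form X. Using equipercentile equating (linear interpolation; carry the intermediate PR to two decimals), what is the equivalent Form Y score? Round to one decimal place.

35.4

PR of 34.4 on Form X: 58.0 + (34.4 − 34)/(35 − 34) × (71.1 − 58.0) = 63.24
On Form Y, PR 63.24 falls between score 35 (PR 55.7) and 36 (PR 73.4).
Interpolate: 35 + (63.24 − 55.7)/(73.4 − 55.7) × (36 − 35) = 35.4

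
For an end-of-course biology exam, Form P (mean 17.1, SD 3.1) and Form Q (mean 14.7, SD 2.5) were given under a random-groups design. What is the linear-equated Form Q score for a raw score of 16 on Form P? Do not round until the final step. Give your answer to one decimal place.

Linear equating: y = (SD_Y/SD_X)(x − M_X) + M_Y
y = (2.5/3.1)(16 − 17.1) + 14.7
y = 0.806452 × -1.1 + 14.7 = -0.8871 + 14.7 = 13.8

13.8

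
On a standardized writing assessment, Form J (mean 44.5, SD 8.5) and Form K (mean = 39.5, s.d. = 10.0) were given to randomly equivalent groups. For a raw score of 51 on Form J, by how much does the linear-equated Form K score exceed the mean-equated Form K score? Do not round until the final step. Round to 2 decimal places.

Mean-equated: 51 + (39.5 − 44.5) = 46.00
Linear-equated: (10.0/8.5)(51 − 44.5) + 39.5 = 47.147
Difference = 47.147 − 46.00 = 1.15

1.15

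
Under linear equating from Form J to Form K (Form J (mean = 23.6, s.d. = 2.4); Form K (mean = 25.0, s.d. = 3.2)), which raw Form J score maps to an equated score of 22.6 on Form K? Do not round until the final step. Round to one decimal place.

Invert y = (SD_Y/SD_X)(x − M_X) + M_Y:
x = (SD_X/SD_Y)(y − M_Y) + M_X = (2.4/3.2)(22.6 − 25.0) + 23.6
x = 0.750000 × -2.400 + 23.6 = 21.8

21.8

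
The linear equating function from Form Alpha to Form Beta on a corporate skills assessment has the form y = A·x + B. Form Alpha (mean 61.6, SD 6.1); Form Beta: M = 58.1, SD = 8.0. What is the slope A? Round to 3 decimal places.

1.311

A = SD_Y / SD_X = 8.0 / 6.1 = 1.311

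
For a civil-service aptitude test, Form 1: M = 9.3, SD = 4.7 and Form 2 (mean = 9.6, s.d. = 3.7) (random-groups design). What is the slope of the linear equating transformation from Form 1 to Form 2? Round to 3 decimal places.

0.787

A = SD_Y / SD_X = 3.7 / 4.7 = 0.787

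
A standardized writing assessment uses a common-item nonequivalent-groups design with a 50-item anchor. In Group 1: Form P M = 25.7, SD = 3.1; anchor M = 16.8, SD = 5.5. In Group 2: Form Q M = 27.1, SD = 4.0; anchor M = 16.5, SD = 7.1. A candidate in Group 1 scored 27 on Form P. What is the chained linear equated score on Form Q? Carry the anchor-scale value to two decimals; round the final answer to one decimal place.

Form P → anchor (Group 1): v = (5.5/3.1)(27 − 25.7) + 16.8 = 19.11
anchor → Form Q (Group 2): y = (4.0/7.1)(19.11 − 16.5) + 27.1 = 28.6

28.6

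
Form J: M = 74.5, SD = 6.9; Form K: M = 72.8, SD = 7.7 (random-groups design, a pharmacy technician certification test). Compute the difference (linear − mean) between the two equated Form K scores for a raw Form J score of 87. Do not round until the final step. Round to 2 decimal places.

Mean-equated: 87 + (72.8 − 74.5) = 85.30
Linear-equated: (7.7/6.9)(87 − 74.5) + 72.8 = 86.749
Difference = 86.749 − 85.30 = 1.45

1.45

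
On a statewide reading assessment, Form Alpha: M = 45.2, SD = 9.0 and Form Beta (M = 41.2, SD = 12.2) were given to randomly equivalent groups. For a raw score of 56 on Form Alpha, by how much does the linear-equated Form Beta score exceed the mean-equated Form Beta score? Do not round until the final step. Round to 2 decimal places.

Mean-equated: 56 + (41.2 − 45.2) = 52.00
Linear-equated: (12.2/9.0)(56 − 45.2) + 41.2 = 55.840
Difference = 55.840 − 52.00 = 3.84

3.84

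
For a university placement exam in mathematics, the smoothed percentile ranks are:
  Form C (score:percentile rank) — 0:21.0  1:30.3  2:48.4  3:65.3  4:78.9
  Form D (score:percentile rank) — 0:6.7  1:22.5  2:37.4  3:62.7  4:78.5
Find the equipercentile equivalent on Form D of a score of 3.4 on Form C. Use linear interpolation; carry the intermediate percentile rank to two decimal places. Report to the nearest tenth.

3.5

PR of 3.4 on Form C: 65.3 + (3.4 − 3)/(4 − 3) × (78.9 − 65.3) = 70.74
On Form D, PR 70.74 falls between score 3 (PR 62.7) and 4 (PR 78.5).
Interpolate: 3 + (70.74 − 62.7)/(78.5 − 62.7) × (4 − 3) = 3.5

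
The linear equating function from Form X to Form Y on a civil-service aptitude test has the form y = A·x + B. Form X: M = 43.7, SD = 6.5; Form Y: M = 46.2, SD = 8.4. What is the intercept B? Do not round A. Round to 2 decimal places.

-10.27

A = SD_Y / SD_X = 8.4 / 6.5 = 1.292308
B = M_Y − A·M_X = 46.2 − 1.292308 × 43.7 = -10.27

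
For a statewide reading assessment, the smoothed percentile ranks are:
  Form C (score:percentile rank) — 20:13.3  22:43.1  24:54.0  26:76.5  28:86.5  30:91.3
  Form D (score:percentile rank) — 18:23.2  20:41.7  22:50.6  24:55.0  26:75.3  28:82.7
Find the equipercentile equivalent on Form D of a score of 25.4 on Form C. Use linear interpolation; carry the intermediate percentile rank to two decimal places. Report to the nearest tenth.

25.5

PR of 25.4 on Form C: 54.0 + (25.4 − 24)/(26 − 24) × (76.5 − 54.0) = 69.75
On Form D, PR 69.75 falls between score 24 (PR 55.0) and 26 (PR 75.3).
Interpolate: 24 + (69.75 − 55.0)/(75.3 − 55.0) × (26 − 24) = 25.5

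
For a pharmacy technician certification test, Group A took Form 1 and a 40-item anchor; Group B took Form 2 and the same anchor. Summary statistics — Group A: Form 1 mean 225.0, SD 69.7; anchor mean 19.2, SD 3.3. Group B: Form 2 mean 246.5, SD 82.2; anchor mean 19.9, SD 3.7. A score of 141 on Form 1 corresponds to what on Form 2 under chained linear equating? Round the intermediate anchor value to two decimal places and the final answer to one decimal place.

142.5

Form 1 → anchor (Group A): v = (3.3/69.7)(141 − 225.0) + 19.2 = 15.22
anchor → Form 2 (Group B): y = (82.2/3.7)(15.22 − 19.9) + 246.5 = 142.5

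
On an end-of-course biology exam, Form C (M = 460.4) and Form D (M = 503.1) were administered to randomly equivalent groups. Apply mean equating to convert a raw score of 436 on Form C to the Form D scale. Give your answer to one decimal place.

Mean equating: y = x + (M_Y − M_X) = 436 + (503.1 − 460.4) = 478.7

478.7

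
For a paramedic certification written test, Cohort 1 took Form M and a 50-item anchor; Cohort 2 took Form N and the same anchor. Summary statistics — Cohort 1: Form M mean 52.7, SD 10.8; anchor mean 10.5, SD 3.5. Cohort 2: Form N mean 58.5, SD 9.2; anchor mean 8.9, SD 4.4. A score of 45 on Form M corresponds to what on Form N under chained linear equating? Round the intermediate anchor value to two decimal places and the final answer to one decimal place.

Form M → anchor (Cohort 1): v = (3.5/10.8)(45 − 52.7) + 10.5 = 8.00
anchor → Form N (Cohort 2): y = (9.2/4.4)(8.00 − 8.9) + 58.5 = 56.6

56.6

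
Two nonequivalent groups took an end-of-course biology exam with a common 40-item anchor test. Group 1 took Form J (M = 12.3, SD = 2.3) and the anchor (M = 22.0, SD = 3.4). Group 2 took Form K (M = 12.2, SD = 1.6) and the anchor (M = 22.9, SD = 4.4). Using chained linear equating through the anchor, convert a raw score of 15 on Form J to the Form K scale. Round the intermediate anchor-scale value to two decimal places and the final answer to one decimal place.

13.3

Form J → anchor (Group 1): v = (3.4/2.3)(15 − 12.3) + 22.0 = 25.99
anchor → Form K (Group 2): y = (1.6/4.4)(25.99 − 22.9) + 12.2 = 13.3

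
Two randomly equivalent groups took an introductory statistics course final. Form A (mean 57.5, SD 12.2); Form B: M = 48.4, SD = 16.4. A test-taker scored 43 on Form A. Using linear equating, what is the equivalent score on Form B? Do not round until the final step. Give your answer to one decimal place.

Linear equating: y = (SD_Y/SD_X)(x − M_X) + M_Y
y = (16.4/12.2)(43 − 57.5) + 48.4
y = 1.344262 × -14.5 + 48.4 = -19.4918 + 48.4 = 28.9

28.9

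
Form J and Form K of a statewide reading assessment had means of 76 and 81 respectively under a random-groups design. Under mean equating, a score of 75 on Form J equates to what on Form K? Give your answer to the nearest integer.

Mean equating: y = x + (M_Y − M_X) = 75 + (81 − 76) = 80

80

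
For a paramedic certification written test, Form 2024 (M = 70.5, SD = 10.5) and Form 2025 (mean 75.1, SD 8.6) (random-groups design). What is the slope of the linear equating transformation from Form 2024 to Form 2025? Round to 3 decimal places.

0.819

A = SD_Y / SD_X = 8.6 / 10.5 = 0.819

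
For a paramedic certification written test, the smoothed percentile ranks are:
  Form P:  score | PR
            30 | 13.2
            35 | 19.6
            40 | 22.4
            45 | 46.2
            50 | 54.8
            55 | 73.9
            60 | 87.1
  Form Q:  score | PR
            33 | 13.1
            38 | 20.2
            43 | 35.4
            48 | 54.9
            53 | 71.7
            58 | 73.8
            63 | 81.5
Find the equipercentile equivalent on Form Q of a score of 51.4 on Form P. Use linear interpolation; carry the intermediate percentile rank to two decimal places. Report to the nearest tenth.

PR of 51.4 on Form P: 54.8 + (51.4 − 50)/(55 − 50) × (73.9 − 54.8) = 60.15
On Form Q, PR 60.15 falls between score 48 (PR 54.9) and 53 (PR 71.7).
Interpolate: 48 + (60.15 − 54.9)/(71.7 − 54.9) × (53 − 48) = 49.6

49.6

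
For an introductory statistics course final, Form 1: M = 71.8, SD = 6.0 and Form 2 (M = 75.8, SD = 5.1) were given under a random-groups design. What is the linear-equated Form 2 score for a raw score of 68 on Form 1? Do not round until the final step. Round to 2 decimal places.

Linear equating: y = (SD_Y/SD_X)(x − M_X) + M_Y
y = (5.1/6.0)(68 − 71.8) + 75.8
y = 0.850000 × -3.8 + 75.8 = -3.2300 + 75.8 = 72.57

72.57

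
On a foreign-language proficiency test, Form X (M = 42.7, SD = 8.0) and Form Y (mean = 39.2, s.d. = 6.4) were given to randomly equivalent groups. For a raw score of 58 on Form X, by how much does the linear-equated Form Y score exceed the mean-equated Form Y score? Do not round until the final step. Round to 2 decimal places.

Mean-equated: 58 + (39.2 − 42.7) = 54.50
Linear-equated: (6.4/8.0)(58 − 42.7) + 39.2 = 51.440
Difference = 51.440 − 54.50 = -3.06

-3.06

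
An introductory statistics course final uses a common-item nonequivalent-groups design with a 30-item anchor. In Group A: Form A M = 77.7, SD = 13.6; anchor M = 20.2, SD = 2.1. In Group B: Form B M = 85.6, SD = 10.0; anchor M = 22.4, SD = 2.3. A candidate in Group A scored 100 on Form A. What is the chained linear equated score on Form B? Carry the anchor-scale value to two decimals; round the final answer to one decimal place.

Form A → anchor (Group A): v = (2.1/13.6)(100 − 77.7) + 20.2 = 23.64
anchor → Form B (Group B): y = (10.0/2.3)(23.64 − 22.4) + 85.6 = 91.0

91.0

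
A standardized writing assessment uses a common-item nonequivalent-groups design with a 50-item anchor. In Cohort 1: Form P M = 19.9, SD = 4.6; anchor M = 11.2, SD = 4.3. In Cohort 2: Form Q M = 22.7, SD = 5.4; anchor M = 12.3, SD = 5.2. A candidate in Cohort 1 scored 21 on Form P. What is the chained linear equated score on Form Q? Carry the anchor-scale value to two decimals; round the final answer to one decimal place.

22.6

Form P → anchor (Cohort 1): v = (4.3/4.6)(21 − 19.9) + 11.2 = 12.23
anchor → Form Q (Cohort 2): y = (5.4/5.2)(12.23 − 12.3) + 22.7 = 22.6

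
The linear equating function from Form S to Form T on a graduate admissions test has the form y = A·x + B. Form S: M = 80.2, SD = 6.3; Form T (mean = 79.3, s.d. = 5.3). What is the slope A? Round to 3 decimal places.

A = SD_Y / SD_X = 5.3 / 6.3 = 0.841

0.841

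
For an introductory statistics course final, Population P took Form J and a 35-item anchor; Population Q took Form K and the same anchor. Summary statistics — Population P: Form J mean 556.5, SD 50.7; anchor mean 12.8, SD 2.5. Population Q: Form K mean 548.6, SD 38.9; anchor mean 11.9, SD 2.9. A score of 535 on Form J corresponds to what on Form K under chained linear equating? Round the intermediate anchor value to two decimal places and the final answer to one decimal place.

Form J → anchor (Population P): v = (2.5/50.7)(535 − 556.5) + 12.8 = 11.74
anchor → Form K (Population Q): y = (38.9/2.9)(11.74 − 11.9) + 548.6 = 546.5

546.5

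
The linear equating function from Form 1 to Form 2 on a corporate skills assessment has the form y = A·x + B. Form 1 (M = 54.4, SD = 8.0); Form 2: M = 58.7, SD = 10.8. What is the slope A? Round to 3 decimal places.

A = SD_Y / SD_X = 10.8 / 8.0 = 1.350

1.350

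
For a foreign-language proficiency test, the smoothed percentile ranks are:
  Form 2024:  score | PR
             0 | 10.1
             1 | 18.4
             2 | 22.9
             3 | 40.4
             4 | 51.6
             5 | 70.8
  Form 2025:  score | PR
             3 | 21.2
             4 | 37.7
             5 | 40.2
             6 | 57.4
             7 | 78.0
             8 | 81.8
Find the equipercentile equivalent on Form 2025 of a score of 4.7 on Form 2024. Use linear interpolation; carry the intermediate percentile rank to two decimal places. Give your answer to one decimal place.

6.4

PR of 4.7 on Form 2024: 51.6 + (4.7 − 4)/(5 − 4) × (70.8 − 51.6) = 65.04
On Form 2025, PR 65.04 falls between score 6 (PR 57.4) and 7 (PR 78.0).
Interpolate: 6 + (65.04 − 57.4)/(78.0 − 57.4) × (7 − 6) = 6.4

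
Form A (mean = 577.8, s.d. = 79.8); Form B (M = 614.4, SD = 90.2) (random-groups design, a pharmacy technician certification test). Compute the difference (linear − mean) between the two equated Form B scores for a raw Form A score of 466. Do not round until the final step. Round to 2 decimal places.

Mean-equated: 466 + (614.4 − 577.8) = 502.60
Linear-equated: (90.2/79.8)(466 − 577.8) + 614.4 = 488.030
Difference = 488.030 − 502.60 = -14.57

-14.57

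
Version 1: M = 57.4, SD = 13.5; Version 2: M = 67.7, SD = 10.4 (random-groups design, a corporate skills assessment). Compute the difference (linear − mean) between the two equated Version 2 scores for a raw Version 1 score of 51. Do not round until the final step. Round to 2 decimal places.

Mean-equated: 51 + (67.7 − 57.4) = 61.30
Linear-equated: (10.4/13.5)(51 − 57.4) + 67.7 = 62.770
Difference = 62.770 − 61.30 = 1.47

1.47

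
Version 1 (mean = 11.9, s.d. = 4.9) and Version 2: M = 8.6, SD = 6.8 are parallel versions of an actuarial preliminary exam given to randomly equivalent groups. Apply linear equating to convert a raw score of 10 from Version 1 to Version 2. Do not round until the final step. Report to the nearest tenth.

6.0

Linear equating: y = (SD_Y/SD_X)(x − M_X) + M_Y
y = (6.8/4.9)(10 − 11.9) + 8.6
y = 1.387755 × -1.9 + 8.6 = -2.6367 + 8.6 = 6.0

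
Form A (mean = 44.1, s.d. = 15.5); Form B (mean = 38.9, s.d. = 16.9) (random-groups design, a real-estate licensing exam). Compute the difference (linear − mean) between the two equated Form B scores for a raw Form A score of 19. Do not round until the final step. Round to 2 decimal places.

-2.27

Mean-equated: 19 + (38.9 − 44.1) = 13.80
Linear-equated: (16.9/15.5)(19 − 44.1) + 38.9 = 11.533
Difference = 11.533 − 13.80 = -2.27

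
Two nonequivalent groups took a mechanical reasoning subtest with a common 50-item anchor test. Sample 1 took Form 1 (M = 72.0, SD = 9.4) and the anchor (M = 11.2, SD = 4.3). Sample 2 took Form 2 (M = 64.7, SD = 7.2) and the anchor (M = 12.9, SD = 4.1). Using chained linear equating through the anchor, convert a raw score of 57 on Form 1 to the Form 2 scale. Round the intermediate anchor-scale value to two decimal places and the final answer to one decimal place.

49.7

Form 1 → anchor (Sample 1): v = (4.3/9.4)(57 − 72.0) + 11.2 = 4.34
anchor → Form 2 (Sample 2): y = (7.2/4.1)(4.34 − 12.9) + 64.7 = 49.7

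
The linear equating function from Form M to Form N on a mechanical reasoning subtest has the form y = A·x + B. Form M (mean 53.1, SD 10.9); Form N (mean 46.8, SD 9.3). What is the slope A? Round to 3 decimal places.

A = SD_Y / SD_X = 9.3 / 10.9 = 0.853

0.853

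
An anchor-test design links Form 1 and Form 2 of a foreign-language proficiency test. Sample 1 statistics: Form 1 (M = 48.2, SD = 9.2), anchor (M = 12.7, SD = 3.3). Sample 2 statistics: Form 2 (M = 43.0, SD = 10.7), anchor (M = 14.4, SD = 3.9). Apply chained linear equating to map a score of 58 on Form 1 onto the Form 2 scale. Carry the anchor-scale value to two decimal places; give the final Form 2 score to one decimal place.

48.0

Form 1 → anchor (Sample 1): v = (3.3/9.2)(58 − 48.2) + 12.7 = 16.22
anchor → Form 2 (Sample 2): y = (10.7/3.9)(16.22 − 14.4) + 43.0 = 48.0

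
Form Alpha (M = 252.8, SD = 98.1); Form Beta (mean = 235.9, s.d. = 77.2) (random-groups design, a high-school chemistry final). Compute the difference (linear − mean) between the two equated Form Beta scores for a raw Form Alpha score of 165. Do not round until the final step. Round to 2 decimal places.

Mean-equated: 165 + (235.9 − 252.8) = 148.10
Linear-equated: (77.2/98.1)(165 − 252.8) + 235.9 = 166.806
Difference = 166.806 − 148.10 = 18.71

18.71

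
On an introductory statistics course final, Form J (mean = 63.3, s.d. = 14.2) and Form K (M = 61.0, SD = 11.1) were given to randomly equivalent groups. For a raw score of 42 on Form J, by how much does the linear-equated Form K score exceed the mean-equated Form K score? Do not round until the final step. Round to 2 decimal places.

4.65

Mean-equated: 42 + (61.0 − 63.3) = 39.70
Linear-equated: (11.1/14.2)(42 − 63.3) + 61.0 = 44.350
Difference = 44.350 − 39.70 = 4.65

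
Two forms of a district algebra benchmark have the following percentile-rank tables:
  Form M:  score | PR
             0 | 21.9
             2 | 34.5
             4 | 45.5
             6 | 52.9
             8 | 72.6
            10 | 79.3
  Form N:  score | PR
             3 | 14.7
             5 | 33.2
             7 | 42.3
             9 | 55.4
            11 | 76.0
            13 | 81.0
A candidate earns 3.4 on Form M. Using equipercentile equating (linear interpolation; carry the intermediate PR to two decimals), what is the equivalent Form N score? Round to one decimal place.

7.0

PR of 3.4 on Form M: 34.5 + (3.4 − 2)/(4 − 2) × (45.5 − 34.5) = 42.20
On Form N, PR 42.20 falls between score 5 (PR 33.2) and 7 (PR 42.3).
Interpolate: 5 + (42.20 − 33.2)/(42.3 − 33.2) × (7 − 5) = 7.0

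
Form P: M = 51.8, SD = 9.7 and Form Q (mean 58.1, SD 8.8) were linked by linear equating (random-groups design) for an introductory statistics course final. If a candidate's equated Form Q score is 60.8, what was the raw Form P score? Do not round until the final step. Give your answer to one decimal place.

Invert y = (SD_Y/SD_X)(x − M_X) + M_Y:
x = (SD_X/SD_Y)(y − M_Y) + M_X = (9.7/8.8)(60.8 − 58.1) + 51.8
x = 1.102273 × 2.700 + 51.8 = 54.8

54.8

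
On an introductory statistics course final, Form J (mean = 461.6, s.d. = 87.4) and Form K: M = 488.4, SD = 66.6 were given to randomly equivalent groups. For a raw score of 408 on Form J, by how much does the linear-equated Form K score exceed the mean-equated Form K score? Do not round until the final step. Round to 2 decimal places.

12.76

Mean-equated: 408 + (488.4 − 461.6) = 434.80
Linear-equated: (66.6/87.4)(408 − 461.6) + 488.4 = 447.556
Difference = 447.556 − 434.80 = 12.76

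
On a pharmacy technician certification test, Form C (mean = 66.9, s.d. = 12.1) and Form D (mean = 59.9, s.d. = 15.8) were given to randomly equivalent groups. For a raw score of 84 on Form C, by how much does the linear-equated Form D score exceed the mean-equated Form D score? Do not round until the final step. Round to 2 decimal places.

5.23

Mean-equated: 84 + (59.9 − 66.9) = 77.00
Linear-equated: (15.8/12.1)(84 − 66.9) + 59.9 = 82.229
Difference = 82.229 − 77.00 = 5.23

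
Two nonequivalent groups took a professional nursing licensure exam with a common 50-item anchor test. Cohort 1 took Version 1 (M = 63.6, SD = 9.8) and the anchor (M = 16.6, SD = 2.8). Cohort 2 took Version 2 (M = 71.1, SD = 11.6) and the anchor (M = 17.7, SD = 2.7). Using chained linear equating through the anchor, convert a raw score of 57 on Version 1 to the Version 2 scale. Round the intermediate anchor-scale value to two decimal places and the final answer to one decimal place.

58.3

Version 1 → anchor (Cohort 1): v = (2.8/9.8)(57 − 63.6) + 16.6 = 14.71
anchor → Version 2 (Cohort 2): y = (11.6/2.7)(14.71 − 17.7) + 71.1 = 58.3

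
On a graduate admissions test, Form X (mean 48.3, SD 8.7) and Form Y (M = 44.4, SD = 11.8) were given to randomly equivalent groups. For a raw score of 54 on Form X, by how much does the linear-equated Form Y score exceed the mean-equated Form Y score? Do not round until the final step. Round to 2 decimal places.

2.03

Mean-equated: 54 + (44.4 − 48.3) = 50.10
Linear-equated: (11.8/8.7)(54 − 48.3) + 44.4 = 52.131
Difference = 52.131 − 50.10 = 2.03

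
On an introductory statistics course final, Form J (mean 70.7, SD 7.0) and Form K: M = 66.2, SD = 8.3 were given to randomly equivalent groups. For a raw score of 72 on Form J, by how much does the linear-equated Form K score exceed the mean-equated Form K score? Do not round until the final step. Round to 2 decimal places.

0.24

Mean-equated: 72 + (66.2 − 70.7) = 67.50
Linear-equated: (8.3/7.0)(72 − 70.7) + 66.2 = 67.741
Difference = 67.741 − 67.50 = 0.24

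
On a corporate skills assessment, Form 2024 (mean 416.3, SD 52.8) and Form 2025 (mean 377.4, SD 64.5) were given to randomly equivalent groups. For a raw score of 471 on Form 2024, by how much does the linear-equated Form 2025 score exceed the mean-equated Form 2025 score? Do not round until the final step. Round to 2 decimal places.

12.12

Mean-equated: 471 + (377.4 − 416.3) = 432.10
Linear-equated: (64.5/52.8)(471 − 416.3) + 377.4 = 444.221
Difference = 444.221 − 432.10 = 12.12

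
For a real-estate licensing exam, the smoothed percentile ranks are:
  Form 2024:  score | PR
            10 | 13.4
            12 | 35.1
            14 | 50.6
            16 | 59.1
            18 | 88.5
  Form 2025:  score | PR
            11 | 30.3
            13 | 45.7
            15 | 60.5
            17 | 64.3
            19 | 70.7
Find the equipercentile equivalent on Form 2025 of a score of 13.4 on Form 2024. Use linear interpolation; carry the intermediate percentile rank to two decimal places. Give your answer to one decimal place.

13.0

PR of 13.4 on Form 2024: 35.1 + (13.4 − 12)/(14 − 12) × (50.6 − 35.1) = 45.95
On Form 2025, PR 45.95 falls between score 13 (PR 45.7) and 15 (PR 60.5).
Interpolate: 13 + (45.95 − 45.7)/(60.5 − 45.7) × (15 − 13) = 13.0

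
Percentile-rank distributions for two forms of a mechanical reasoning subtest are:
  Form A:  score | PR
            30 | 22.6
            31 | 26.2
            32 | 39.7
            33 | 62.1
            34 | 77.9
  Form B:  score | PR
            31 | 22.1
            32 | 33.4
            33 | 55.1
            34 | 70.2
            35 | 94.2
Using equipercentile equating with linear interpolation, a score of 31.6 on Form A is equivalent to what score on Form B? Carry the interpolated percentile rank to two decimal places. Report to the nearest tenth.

PR of 31.6 on Form A: 26.2 + (31.6 − 31)/(32 − 31) × (39.7 − 26.2) = 34.30
On Form B, PR 34.30 falls between score 32 (PR 33.4) and 33 (PR 55.1).
Interpolate: 32 + (34.30 − 33.4)/(55.1 − 33.4) × (33 − 32) = 32.0

32.0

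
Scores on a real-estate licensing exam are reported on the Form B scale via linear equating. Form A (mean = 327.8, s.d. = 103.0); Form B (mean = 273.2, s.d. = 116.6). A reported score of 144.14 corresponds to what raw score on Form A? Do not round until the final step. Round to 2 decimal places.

213.79

Invert y = (SD_Y/SD_X)(x − M_X) + M_Y:
x = (SD_X/SD_Y)(y − M_Y) + M_X = (103.0/116.6)(144.14 − 273.2) + 327.8
x = 0.883362 × -129.060 + 327.8 = 213.79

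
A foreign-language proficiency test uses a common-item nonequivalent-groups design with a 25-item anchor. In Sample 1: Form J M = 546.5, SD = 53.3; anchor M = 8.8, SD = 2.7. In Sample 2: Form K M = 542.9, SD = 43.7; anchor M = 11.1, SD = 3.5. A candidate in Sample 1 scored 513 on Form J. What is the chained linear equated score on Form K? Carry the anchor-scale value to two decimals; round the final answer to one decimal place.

Form J → anchor (Sample 1): v = (2.7/53.3)(513 − 546.5) + 8.8 = 7.10
anchor → Form K (Sample 2): y = (43.7/3.5)(7.10 − 11.1) + 542.9 = 493.0

493.0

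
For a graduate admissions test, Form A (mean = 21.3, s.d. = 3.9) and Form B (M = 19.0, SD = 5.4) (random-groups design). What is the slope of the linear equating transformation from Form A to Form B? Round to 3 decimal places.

A = SD_Y / SD_X = 5.4 / 3.9 = 1.385

1.385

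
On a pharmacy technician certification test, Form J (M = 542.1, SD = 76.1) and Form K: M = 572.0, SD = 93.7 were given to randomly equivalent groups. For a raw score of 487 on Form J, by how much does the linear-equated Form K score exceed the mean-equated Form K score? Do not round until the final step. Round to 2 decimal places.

Mean-equated: 487 + (572.0 − 542.1) = 516.90
Linear-equated: (93.7/76.1)(487 − 542.1) + 572.0 = 504.157
Difference = 504.157 − 516.90 = -12.74

-12.74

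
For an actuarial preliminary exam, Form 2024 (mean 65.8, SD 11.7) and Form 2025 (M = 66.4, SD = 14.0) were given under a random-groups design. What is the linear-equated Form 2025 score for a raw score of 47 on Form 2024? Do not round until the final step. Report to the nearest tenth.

43.9

Linear equating: y = (SD_Y/SD_X)(x − M_X) + M_Y
y = (14.0/11.7)(47 − 65.8) + 66.4
y = 1.196581 × -18.8 + 66.4 = -22.4957 + 66.4 = 43.9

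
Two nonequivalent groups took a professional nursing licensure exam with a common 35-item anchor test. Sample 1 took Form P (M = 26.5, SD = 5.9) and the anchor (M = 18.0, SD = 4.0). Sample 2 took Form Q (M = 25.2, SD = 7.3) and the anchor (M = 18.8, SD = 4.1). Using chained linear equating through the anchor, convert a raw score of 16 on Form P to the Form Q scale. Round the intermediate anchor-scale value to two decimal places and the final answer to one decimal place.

Form P → anchor (Sample 1): v = (4.0/5.9)(16 − 26.5) + 18.0 = 10.88
anchor → Form Q (Sample 2): y = (7.3/4.1)(10.88 − 18.8) + 25.2 = 11.1

11.1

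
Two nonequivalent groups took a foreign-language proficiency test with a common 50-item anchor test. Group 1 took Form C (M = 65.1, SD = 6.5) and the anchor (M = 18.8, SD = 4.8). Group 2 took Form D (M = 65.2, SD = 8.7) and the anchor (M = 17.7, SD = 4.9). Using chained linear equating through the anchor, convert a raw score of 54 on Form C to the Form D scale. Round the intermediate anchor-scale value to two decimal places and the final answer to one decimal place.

Form C → anchor (Group 1): v = (4.8/6.5)(54 − 65.1) + 18.8 = 10.60
anchor → Form D (Group 2): y = (8.7/4.9)(10.60 − 17.7) + 65.2 = 52.6

52.6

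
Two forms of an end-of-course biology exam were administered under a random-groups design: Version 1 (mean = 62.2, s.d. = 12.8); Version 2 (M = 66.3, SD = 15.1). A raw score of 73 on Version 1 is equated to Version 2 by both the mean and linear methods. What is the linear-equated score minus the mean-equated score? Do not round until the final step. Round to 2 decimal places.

Mean-equated: 73 + (66.3 − 62.2) = 77.10
Linear-equated: (15.1/12.8)(73 − 62.2) + 66.3 = 79.041
Difference = 79.041 − 77.10 = 1.94

1.94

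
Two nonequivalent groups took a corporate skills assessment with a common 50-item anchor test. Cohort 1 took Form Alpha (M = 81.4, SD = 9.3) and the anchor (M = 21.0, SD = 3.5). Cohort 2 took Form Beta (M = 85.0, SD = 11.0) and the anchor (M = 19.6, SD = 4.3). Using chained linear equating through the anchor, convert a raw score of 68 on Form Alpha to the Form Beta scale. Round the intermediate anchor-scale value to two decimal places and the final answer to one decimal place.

Form Alpha → anchor (Cohort 1): v = (3.5/9.3)(68 − 81.4) + 21.0 = 15.96
anchor → Form Beta (Cohort 2): y = (11.0/4.3)(15.96 − 19.6) + 85.0 = 75.7

75.7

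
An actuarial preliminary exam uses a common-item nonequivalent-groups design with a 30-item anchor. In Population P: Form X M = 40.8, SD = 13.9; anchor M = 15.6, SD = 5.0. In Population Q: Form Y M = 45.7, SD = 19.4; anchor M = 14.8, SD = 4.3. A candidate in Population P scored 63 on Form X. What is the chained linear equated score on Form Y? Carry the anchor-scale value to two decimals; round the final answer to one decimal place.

85.4

Form X → anchor (Population P): v = (5.0/13.9)(63 − 40.8) + 15.6 = 23.59
anchor → Form Y (Population Q): y = (19.4/4.3)(23.59 − 14.8) + 45.7 = 85.4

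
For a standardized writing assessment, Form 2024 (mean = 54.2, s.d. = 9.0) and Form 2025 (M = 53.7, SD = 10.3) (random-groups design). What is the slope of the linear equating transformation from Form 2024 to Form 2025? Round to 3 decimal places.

1.144

A = SD_Y / SD_X = 10.3 / 9.0 = 1.144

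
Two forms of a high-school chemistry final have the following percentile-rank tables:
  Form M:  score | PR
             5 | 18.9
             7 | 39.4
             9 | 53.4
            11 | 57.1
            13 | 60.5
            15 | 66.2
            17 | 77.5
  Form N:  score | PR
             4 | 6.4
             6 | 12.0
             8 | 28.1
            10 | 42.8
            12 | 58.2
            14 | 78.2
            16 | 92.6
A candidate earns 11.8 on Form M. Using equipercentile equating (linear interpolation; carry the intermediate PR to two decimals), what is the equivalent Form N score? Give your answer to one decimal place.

PR of 11.8 on Form M: 57.1 + (11.8 − 11)/(13 − 11) × (60.5 − 57.1) = 58.46
On Form N, PR 58.46 falls between score 12 (PR 58.2) and 14 (PR 78.2).
Interpolate: 12 + (58.46 − 58.2)/(78.2 − 58.2) × (14 − 12) = 12.0

12.0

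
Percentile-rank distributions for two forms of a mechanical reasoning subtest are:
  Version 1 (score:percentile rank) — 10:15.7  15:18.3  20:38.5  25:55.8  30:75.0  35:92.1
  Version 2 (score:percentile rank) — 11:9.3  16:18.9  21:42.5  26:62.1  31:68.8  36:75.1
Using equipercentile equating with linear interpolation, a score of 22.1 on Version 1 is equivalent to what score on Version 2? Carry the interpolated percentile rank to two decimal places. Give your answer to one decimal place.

21.8

PR of 22.1 on Version 1: 38.5 + (22.1 − 20)/(25 − 20) × (55.8 − 38.5) = 45.77
On Version 2, PR 45.77 falls between score 21 (PR 42.5) and 26 (PR 62.1).
Interpolate: 21 + (45.77 − 42.5)/(62.1 − 42.5) × (26 − 21) = 21.8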